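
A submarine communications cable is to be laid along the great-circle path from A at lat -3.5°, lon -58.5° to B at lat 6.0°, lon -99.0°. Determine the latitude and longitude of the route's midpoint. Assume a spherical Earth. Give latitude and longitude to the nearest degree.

Convert each endpoint to a unit vector on the sphere (x = cos φ cos λ, y = cos φ sin λ, z = sin φ).
The central angle between the endpoints is δ = arccos(p₁·p₂) ≈ 0.725 rad (41.5°).
Interpolate at f = 1/2 with slerp weights a = sin((1−f)δ)/sin δ ≈ 0.535, b = sin(fδ)/sin δ ≈ 0.535.
p = a·p₁ + b·p₂ ≈ (0.196, -0.980, 0.023); φ = arcsin(p_z) ≈ 1.33°, λ = atan2(p_y, p_x) ≈ -78.71°.

≈ lat 1°, lon -79°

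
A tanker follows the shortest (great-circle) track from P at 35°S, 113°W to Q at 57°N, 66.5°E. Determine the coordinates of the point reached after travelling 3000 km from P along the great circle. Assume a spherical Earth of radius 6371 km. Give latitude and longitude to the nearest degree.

The haversine formula gives a central angle δ ≈ 2.758 rad (158.0°) between the endpoints. The total great-circle distance is δ·R ≈ 2.758 × 6371 ≈ 17569 km, so the target fraction is f = 3000/17569 ≈ 0.171.
Interpolate at f ≈ 0.171 with slerp weights a = sin((1−f)δ)/sin δ ≈ 2.014, b = sin(fδ)/sin δ ≈ 1.211.
p = a·p₁ + b·p₂ ≈ (-0.382, -0.914, -0.140); φ = arcsin(p_z) ≈ -8.02°, λ = atan2(p_y, p_x) ≈ -112.67°.

≈ 8°S, 113°W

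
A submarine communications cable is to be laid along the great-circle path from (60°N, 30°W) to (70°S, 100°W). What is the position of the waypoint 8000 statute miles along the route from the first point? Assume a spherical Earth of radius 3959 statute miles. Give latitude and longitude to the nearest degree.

≈ (50°S, 74°W)

Write both endpoints as unit vectors p₁, p₂ with components (cos φ cos λ, cos φ sin λ, sin φ).
The central angle between the endpoints is δ = arccos(p₁·p₂) ≈ 2.427 rad (139.1°). The total great-circle distance is δ·R ≈ 2.427 × 3959 ≈ 9608 mi, so the target fraction is f = 8000/9608 ≈ 0.833.
Interpolate at f ≈ 0.833 with slerp weights a = sin((1−f)δ)/sin δ ≈ 0.603, b = sin(fδ)/sin δ ≈ 1.374.
p = a·p₁ + b·p₂ ≈ (0.179, -0.614, -0.769); φ = arcsin(p_z) ≈ -50.27°, λ = atan2(p_y, p_x) ≈ -73.70°.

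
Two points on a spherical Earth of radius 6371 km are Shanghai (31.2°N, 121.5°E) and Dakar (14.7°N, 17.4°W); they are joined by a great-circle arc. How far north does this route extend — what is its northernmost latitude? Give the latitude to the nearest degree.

The great circle lies in the plane with unit normal n̂ = (p₁ × p₂)/|p₁ × p₂|.
Here n̂_z ≈ -0.625; the vertex latitude is φ_max = arccos|n̂_z| ≈ 51.3°.
Check via Clairaut: cos φ_max = |cos φ₁| · sin C = cos(31.2°)·sin(46.9°) ≈ 0.625, again giving ≈ 51.3°.

≈ 51°N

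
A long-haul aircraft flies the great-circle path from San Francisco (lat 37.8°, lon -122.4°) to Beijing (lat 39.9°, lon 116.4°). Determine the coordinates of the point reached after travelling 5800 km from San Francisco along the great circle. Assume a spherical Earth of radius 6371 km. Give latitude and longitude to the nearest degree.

≈ lat 58°, lon 161°

Convert each endpoint to a unit vector on the sphere (x = cos φ cos λ, y = cos φ sin λ, z = sin φ).
The central angle between the endpoints is δ = arccos(p₁·p₂) ≈ 1.492 rad (85.5°). The total great-circle distance is δ·R ≈ 1.492 × 6371 ≈ 9503 km, so the target fraction is f = 5800/9503 ≈ 0.610.
Interpolate at f ≈ 0.610 with slerp weights a = sin((1−f)δ)/sin δ ≈ 0.551, b = sin(fδ)/sin δ ≈ 0.792.
p = a·p₁ + b·p₂ ≈ (-0.503, 0.177, 0.846); φ = arcsin(p_z) ≈ 57.75°, λ = atan2(p_y, p_x) ≈ 160.63°.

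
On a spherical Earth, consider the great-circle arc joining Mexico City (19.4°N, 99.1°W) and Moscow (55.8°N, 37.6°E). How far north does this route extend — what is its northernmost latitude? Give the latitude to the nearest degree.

≈ 69°N

The great circle lies in the plane with unit normal n̂ = (p₁ × p₂)/|p₁ × p₂|.
Here n̂_z ≈ +0.366; the vertex latitude is φ_max = arccos|n̂_z| ≈ 68.5°.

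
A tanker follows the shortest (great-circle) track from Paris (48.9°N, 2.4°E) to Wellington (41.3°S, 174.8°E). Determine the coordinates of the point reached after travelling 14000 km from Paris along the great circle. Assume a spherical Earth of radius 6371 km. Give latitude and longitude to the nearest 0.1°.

≈ 1.3°S, 152.5°E

From cos δ = sin φ₁ sin φ₂ + cos φ₁ cos φ₂ cos Δλ, the central angle is δ ≈ 2.979 rad (170.7°). The total great-circle distance is δ·R ≈ 2.979 × 6371 ≈ 18982 km, so the target fraction is f = 14000/18982 ≈ 0.738.
Interpolate at f ≈ 0.738 with slerp weights a = sin((1−f)δ)/sin δ ≈ 4.364, b = sin(fδ)/sin δ ≈ 5.016.
p = a·p₁ + b·p₂ ≈ (-0.887, 0.462, -0.022); φ = arcsin(p_z) ≈ -1.27°, λ = atan2(p_y, p_x) ≈ 152.50°.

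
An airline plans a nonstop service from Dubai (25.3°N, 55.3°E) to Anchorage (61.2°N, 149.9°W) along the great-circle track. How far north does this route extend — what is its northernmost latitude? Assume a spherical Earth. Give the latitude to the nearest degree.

≈ 79°N

The great circle lies in the plane with unit normal n̂ = (p₁ × p₂)/|p₁ × p₂|.
Here n̂_z ≈ +0.185; the vertex latitude is φ_max = arccos|n̂_z| ≈ 79.3°.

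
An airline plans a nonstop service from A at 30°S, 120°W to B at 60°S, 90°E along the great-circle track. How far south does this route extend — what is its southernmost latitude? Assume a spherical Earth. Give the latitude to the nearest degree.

≈ 77°S

The great circle lies in the plane with unit normal n̂ = (p₁ × p₂)/|p₁ × p₂|.
Here n̂_z ≈ -0.217; the vertex latitude is φ_max = arccos|n̂_z| ≈ 77.5°.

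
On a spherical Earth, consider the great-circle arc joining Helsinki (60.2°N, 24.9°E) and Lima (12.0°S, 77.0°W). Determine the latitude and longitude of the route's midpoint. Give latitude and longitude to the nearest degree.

≈ 33°N, 48°W

Convert each endpoint to a unit vector on the sphere (x = cos φ cos λ, y = cos φ sin λ, z = sin φ).
The central angle between the endpoints is δ = arccos(p₁·p₂) ≈ 1.855 rad (106.3°).
Interpolate at f = 1/2 with slerp weights a = sin((1−f)δ)/sin δ ≈ 0.834, b = sin(fδ)/sin δ ≈ 0.834.
p = a·p₁ + b·p₂ ≈ (0.559, -0.620, 0.550); φ = arcsin(p_z) ≈ 33.38°, λ = atan2(p_y, p_x) ≈ -47.95°.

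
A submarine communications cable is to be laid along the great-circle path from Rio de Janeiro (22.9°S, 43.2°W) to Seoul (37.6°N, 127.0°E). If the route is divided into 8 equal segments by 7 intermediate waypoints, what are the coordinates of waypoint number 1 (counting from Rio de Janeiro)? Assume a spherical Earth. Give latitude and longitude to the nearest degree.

≈ (5°S, 34°W)

Convert each endpoint to a unit vector on the sphere (x = cos φ cos λ, y = cos φ sin λ, z = sin φ).
The central angle between the endpoints is δ = arccos(p₁·p₂) ≈ 2.846 rad (163.1°).
Interpolate at f = 1/8 with slerp weights a = sin((1−f)δ)/sin δ ≈ 2.081, b = sin(fδ)/sin δ ≈ 1.195.
p = a·p₁ + b·p₂ ≈ (0.827, -0.556, -0.080); φ = arcsin(p_z) ≈ -4.61°, λ = atan2(p_y, p_x) ≈ -33.89°.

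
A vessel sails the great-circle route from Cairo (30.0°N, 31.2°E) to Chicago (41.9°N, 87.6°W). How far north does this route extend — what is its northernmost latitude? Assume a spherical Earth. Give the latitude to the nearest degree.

The great circle lies in the plane with unit normal n̂ = (p₁ × p₂)/|p₁ × p₂|.
Here n̂_z ≈ -0.565; the vertex latitude is φ_max = arccos|n̂_z| ≈ 55.6°.

≈ 56°N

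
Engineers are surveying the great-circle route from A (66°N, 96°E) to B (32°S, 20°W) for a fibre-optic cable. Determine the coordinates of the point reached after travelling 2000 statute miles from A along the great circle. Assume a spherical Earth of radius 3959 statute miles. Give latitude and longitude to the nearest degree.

Convert each endpoint to a unit vector on the sphere (x = cos φ cos λ, y = cos φ sin λ, z = sin φ).
The central angle between the endpoints is δ = arccos(p₁·p₂) ≈ 2.259 rad (129.4°). The total great-circle distance is δ·R ≈ 2.259 × 3959 ≈ 8944 mi, so the target fraction is f = 2000/8944 ≈ 0.224.
Interpolate at f ≈ 0.224 with slerp weights a = sin((1−f)δ)/sin δ ≈ 1.273, b = sin(fδ)/sin δ ≈ 0.627.
p = a·p₁ + b·p₂ ≈ (0.445, 0.333, 0.831); φ = arcsin(p_z) ≈ 56.21°, λ = atan2(p_y, p_x) ≈ 36.81°.

≈ (56°N, 37°E)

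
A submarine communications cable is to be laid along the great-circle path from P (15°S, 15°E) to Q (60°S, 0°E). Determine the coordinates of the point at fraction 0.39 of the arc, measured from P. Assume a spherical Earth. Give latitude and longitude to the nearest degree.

≈ (33°S, 11°E)

Convert each endpoint to a unit vector on the sphere (x = cos φ cos λ, y = cos φ sin λ, z = sin φ).
The central angle between the endpoints is δ = arccos(p₁·p₂) ≈ 0.808 rad (46.3°).
Interpolate at f = 0.39 with slerp weights a = sin((1−f)δ)/sin δ ≈ 0.655, b = sin(fδ)/sin δ ≈ 0.429.
p = a·p₁ + b·p₂ ≈ (0.825, 0.164, -0.541); φ = arcsin(p_z) ≈ -32.73°, λ = atan2(p_y, p_x) ≈ 11.22°.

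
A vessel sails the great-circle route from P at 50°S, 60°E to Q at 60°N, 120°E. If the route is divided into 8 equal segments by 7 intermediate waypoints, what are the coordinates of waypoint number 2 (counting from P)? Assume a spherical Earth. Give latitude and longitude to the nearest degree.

≈ 23°S, 76°E

From cos δ = sin φ₁ sin φ₂ + cos φ₁ cos φ₂ cos Δλ, the central angle is δ ≈ 2.098 rad (120.2°).
Interpolate at f = 2/8 with slerp weights a = sin((1−f)δ)/sin δ ≈ 1.157, b = sin(fδ)/sin δ ≈ 0.579.
p = a·p₁ + b·p₂ ≈ (0.227, 0.895, -0.385); φ = arcsin(p_z) ≈ -22.62°, λ = atan2(p_y, p_x) ≈ 75.76°.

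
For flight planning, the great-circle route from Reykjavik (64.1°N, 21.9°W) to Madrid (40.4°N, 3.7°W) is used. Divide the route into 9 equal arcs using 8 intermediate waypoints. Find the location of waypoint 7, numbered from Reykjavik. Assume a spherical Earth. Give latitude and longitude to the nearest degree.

≈ (46°N, 6°W)

Write both endpoints as unit vectors p₁, p₂ with components (cos φ cos λ, cos φ sin λ, sin φ).
The central angle between the endpoints is δ = arccos(p₁·p₂) ≈ 0.453 rad (26.0°).
Interpolate at f = 7/9 with slerp weights a = sin((1−f)δ)/sin δ ≈ 0.230, b = sin(fδ)/sin δ ≈ 0.788.
p = a·p₁ + b·p₂ ≈ (0.692, -0.076, 0.718); φ = arcsin(p_z) ≈ 45.86°, λ = atan2(p_y, p_x) ≈ -6.28°.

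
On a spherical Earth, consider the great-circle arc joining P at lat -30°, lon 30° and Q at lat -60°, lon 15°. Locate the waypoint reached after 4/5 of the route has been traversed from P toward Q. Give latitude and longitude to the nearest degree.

From cos δ = sin φ₁ sin φ₂ + cos φ₁ cos φ₂ cos Δλ, the central angle is δ ≈ 0.552 rad (31.6°).
Interpolate at f = 4/5 with slerp weights a = sin((1−f)δ)/sin δ ≈ 0.210, b = sin(fδ)/sin δ ≈ 0.815.
p = a·p₁ + b·p₂ ≈ (0.551, 0.196, -0.811); φ = arcsin(p_z) ≈ -54.18°, λ = atan2(p_y, p_x) ≈ 19.62°.

≈ lat -54°, lon 20°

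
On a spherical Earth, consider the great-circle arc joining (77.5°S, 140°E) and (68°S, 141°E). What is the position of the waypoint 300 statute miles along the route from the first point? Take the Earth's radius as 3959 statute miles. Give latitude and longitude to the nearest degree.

From cos δ = sin φ₁ sin φ₂ + cos φ₁ cos φ₂ cos Δλ, the central angle is δ ≈ 0.166 rad (9.5°). The total great-circle distance is δ·R ≈ 0.166 × 3959 ≈ 657 mi, so the target fraction is f = 300/657 ≈ 0.457.
Interpolate at f ≈ 0.457 with slerp weights a = sin((1−f)δ)/sin δ ≈ 0.545, b = sin(fδ)/sin δ ≈ 0.458.
p = a·p₁ + b·p₂ ≈ (-0.224, 0.184, -0.957); φ = arcsin(p_z) ≈ -73.16°, λ = atan2(p_y, p_x) ≈ 140.59°.

≈ (73°S, 141°E)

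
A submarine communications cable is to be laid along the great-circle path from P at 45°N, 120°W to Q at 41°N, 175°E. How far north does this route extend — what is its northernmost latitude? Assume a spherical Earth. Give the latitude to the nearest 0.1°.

≈ 48.1°N

The great circle lies in the plane with unit normal n̂ = (p₁ × p₂)/|p₁ × p₂|.
Here n̂_z ≈ -0.668; the vertex latitude is φ_max = arccos|n̂_z| ≈ 48.1°.
Check via Clairaut: cos φ_max = |cos φ₁| · sin C = cos(45.0°)·sin(70.8°) ≈ 0.668, again giving ≈ 48.1°.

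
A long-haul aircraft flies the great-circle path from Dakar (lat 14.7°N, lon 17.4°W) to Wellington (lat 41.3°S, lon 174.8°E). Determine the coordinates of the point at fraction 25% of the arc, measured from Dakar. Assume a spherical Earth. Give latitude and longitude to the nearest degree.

Write both endpoints as unit vectors p₁, p₂ with components (cos φ cos λ, cos φ sin λ, sin φ).
The central angle between the endpoints is δ = arccos(p₁·p₂) ≈ 2.642 rad (151.4°).
Interpolate at f = 0.25 with slerp weights a = sin((1−f)δ)/sin δ ≈ 1.914, b = sin(fδ)/sin δ ≈ 1.280.
p = a·p₁ + b·p₂ ≈ (0.808, -0.466, -0.360); φ = arcsin(p_z) ≈ -21.07°, λ = atan2(p_y, p_x) ≈ -29.98°.

≈ lat 21°S, lon 30°W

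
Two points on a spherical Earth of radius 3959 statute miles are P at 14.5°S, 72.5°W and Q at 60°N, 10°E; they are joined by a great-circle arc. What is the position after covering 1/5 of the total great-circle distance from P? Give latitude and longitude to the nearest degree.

Convert each endpoint to a unit vector on the sphere (x = cos φ cos λ, y = cos φ sin λ, z = sin φ).
The central angle between the endpoints is δ = arccos(p₁·p₂) ≈ 1.725 rad (98.8°).
Interpolate at f = 1/5 with slerp weights a = sin((1−f)δ)/sin δ ≈ 0.994, b = sin(fδ)/sin δ ≈ 0.342.
p = a·p₁ + b·p₂ ≈ (0.458, -0.888, 0.048); φ = arcsin(p_z) ≈ 2.73°, λ = atan2(p_y, p_x) ≈ -62.72°.

≈ 3°N, 63°W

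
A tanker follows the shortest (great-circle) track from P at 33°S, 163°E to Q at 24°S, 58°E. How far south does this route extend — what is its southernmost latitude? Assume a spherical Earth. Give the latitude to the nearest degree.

The great circle lies in the plane with unit normal n̂ = (p₁ × p₂)/|p₁ × p₂|.
Here n̂_z ≈ -0.740; the vertex latitude is φ_max = arccos|n̂_z| ≈ 42.2°.
Check via Clairaut: cos φ_max = |cos φ₁| · sin C = cos(33.0°)·sin(118.0°) ≈ 0.740, again giving ≈ 42.2°.

≈ 42°S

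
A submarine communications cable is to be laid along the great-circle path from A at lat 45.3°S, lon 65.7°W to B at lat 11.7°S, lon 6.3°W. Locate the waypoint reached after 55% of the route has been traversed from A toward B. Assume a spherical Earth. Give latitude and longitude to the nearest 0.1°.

≈ lat 30.1°S, lon 27.9°W

From cos δ = sin φ₁ sin φ₂ + cos φ₁ cos φ₂ cos Δλ, the central angle is δ ≈ 1.053 rad (60.3°).
Interpolate at f = 0.55 with slerp weights a = sin((1−f)δ)/sin δ ≈ 0.525, b = sin(fδ)/sin δ ≈ 0.630.
p = a·p₁ + b·p₂ ≈ (0.765, -0.404, -0.501); φ = arcsin(p_z) ≈ -30.07°, λ = atan2(p_y, p_x) ≈ -27.86°.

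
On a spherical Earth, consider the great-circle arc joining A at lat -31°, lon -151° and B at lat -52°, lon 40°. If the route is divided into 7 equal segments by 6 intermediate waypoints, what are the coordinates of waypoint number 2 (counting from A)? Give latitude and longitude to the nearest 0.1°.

≈ lat -58.3°, lon -157.0°

Convert each endpoint to a unit vector on the sphere (x = cos φ cos λ, y = cos φ sin λ, z = sin φ).
The central angle between the endpoints is δ = arccos(p₁·p₂) ≈ 1.683 rad (96.4°).
Interpolate at f = 2/7 with slerp weights a = sin((1−f)δ)/sin δ ≈ 0.939, b = sin(fδ)/sin δ ≈ 0.466.
p = a·p₁ + b·p₂ ≈ (-0.484, -0.206, -0.850); φ = arcsin(p_z) ≈ -58.25°, λ = atan2(p_y, p_x) ≈ -156.97°.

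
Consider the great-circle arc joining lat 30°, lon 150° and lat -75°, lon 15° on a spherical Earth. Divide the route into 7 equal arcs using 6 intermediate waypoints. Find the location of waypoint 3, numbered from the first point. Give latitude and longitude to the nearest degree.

Write both endpoints as unit vectors p₁, p₂ with components (cos φ cos λ, cos φ sin λ, sin φ).
The central angle between the endpoints is δ = arccos(p₁·p₂) ≈ 2.267 rad (129.9°).
Interpolate at f = 3/7 with slerp weights a = sin((1−f)δ)/sin δ ≈ 1.254, b = sin(fδ)/sin δ ≈ 1.076.
p = a·p₁ + b·p₂ ≈ (-0.672, 0.615, -0.413); φ = arcsin(p_z) ≈ -24.37°, λ = atan2(p_y, p_x) ≈ 137.51°.

≈ lat -24°, lon 138°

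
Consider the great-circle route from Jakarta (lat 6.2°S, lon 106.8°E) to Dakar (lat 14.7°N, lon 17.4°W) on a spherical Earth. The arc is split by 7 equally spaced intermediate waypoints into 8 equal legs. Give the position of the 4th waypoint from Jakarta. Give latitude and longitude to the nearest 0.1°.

≈ lat 9.0°N, lon 46.2°E

Write both endpoints as unit vectors p₁, p₂ with components (cos φ cos λ, cos φ sin λ, sin φ).
The central angle between the endpoints is δ = arccos(p₁·p₂) ≈ 2.175 rad (124.6°).
Interpolate at f = 4/8 with slerp weights a = sin((1−f)δ)/sin δ ≈ 1.076, b = sin(fδ)/sin δ ≈ 1.076.
p = a·p₁ + b·p₂ ≈ (0.684, 0.713, 0.157); φ = arcsin(p_z) ≈ 9.02°, λ = atan2(p_y, p_x) ≈ 46.18°.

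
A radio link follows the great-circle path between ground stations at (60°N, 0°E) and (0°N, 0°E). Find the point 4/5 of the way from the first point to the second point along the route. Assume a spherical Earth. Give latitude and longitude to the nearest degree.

Convert each endpoint to a unit vector on the sphere (x = cos φ cos λ, y = cos φ sin λ, z = sin φ).
The central angle between the endpoints is δ = arccos(p₁·p₂) ≈ 1.047 rad (60.0°).
Interpolate at f = 4/5 with slerp weights a = sin((1−f)δ)/sin δ ≈ 0.240, b = sin(fδ)/sin δ ≈ 0.858.
p = a·p₁ + b·p₂ ≈ (0.978, 0.000, 0.208); φ = arcsin(p_z) ≈ 12.00°, λ = atan2(p_y, p_x) ≈ 0.00°.

≈ (12°N, 0°E)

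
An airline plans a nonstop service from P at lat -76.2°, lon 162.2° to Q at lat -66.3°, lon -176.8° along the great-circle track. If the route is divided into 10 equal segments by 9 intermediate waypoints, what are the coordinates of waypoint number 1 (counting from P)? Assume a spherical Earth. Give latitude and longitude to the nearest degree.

≈ lat -75°, lon 165°

From cos δ = sin φ₁ sin φ₂ + cos φ₁ cos φ₂ cos Δλ, the central angle is δ ≈ 0.207 rad (11.8°).
Interpolate at f = 1/10 with slerp weights a = sin((1−f)δ)/sin δ ≈ 0.901, b = sin(fδ)/sin δ ≈ 0.101.
p = a·p₁ + b·p₂ ≈ (-0.245, 0.063, -0.967); φ = arcsin(p_z) ≈ -75.33°, λ = atan2(p_y, p_x) ≈ 165.48°.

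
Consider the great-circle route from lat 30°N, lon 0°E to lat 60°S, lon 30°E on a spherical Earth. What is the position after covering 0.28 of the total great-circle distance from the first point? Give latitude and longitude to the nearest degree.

≈ lat 5°N, lon 6°E

Write both endpoints as unit vectors p₁, p₂ with components (cos φ cos λ, cos φ sin λ, sin φ).
The central angle between the endpoints is δ = arccos(p₁·p₂) ≈ 1.629 rad (93.3°).
Interpolate at f = 0.28 with slerp weights a = sin((1−f)δ)/sin δ ≈ 0.923, b = sin(fδ)/sin δ ≈ 0.441.
p = a·p₁ + b·p₂ ≈ (0.991, 0.110, 0.080); φ = arcsin(p_z) ≈ 4.57°, λ = atan2(p_y, p_x) ≈ 6.35°.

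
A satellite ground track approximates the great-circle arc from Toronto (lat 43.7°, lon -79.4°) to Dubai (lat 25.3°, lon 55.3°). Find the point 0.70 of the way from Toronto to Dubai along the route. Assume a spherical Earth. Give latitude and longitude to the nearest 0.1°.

≈ lat 49.0°, lon 32.0°

Write both endpoints as unit vectors p₁, p₂ with components (cos φ cos λ, cos φ sin λ, sin φ).
The central angle between the endpoints is δ = arccos(p₁·p₂) ≈ 1.736 rad (99.5°).
Interpolate at f = 0.70 with slerp weights a = sin((1−f)δ)/sin δ ≈ 0.504, b = sin(fδ)/sin δ ≈ 0.950.
p = a·p₁ + b·p₂ ≈ (0.556, 0.348, 0.755); φ = arcsin(p_z) ≈ 49.00°, λ = atan2(p_y, p_x) ≈ 32.03°.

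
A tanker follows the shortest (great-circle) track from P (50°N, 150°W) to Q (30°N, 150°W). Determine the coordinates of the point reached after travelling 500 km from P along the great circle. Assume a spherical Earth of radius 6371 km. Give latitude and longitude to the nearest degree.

From cos δ = sin φ₁ sin φ₂ + cos φ₁ cos φ₂ cos Δλ, the central angle is δ ≈ 0.349 rad (20.0°). The total great-circle distance is δ·R ≈ 0.349 × 6371 ≈ 2224 km, so the target fraction is f = 500/2224 ≈ 0.225.
Interpolate at f ≈ 0.225 with slerp weights a = sin((1−f)δ)/sin δ ≈ 0.782, b = sin(fδ)/sin δ ≈ 0.229.
p = a·p₁ + b·p₂ ≈ (-0.607, -0.350, 0.713); φ = arcsin(p_z) ≈ 45.50°, λ = atan2(p_y, p_x) ≈ -150.00°.

≈ (46°N, 150°W)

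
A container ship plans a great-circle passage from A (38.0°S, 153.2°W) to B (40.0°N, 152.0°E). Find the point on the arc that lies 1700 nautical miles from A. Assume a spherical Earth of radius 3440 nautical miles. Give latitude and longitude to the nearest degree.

The haversine formula gives a central angle δ ≈ 1.619 rad (92.7°) between the endpoints. The total great-circle distance is δ·R ≈ 1.619 × 3440 ≈ 5568 nmi, so the target fraction is f = 1700/5568 ≈ 0.305.
Interpolate at f ≈ 0.305 with slerp weights a = sin((1−f)δ)/sin δ ≈ 0.903, b = sin(fδ)/sin δ ≈ 0.475.
p = a·p₁ + b·p₂ ≈ (-0.956, -0.150, -0.251); φ = arcsin(p_z) ≈ -14.52°, λ = atan2(p_y, p_x) ≈ -171.08°.

≈ (15°S, 171°W)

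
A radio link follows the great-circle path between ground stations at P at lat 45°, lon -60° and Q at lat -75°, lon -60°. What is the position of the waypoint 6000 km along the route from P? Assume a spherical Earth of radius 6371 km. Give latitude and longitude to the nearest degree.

≈ lat -9°, lon -60°

Write both endpoints as unit vectors p₁, p₂ with components (cos φ cos λ, cos φ sin λ, sin φ).
The central angle between the endpoints is δ = arccos(p₁·p₂) ≈ 2.094 rad (120.0°). The total great-circle distance is δ·R ≈ 2.094 × 6371 ≈ 13343 km, so the target fraction is f = 6000/13343 ≈ 0.450.
Interpolate at f ≈ 0.450 with slerp weights a = sin((1−f)δ)/sin δ ≈ 1.055, b = sin(fδ)/sin δ ≈ 0.934.
p = a·p₁ + b·p₂ ≈ (0.494, -0.855, -0.156); φ = arcsin(p_z) ≈ -8.96°, λ = atan2(p_y, p_x) ≈ -60.00°.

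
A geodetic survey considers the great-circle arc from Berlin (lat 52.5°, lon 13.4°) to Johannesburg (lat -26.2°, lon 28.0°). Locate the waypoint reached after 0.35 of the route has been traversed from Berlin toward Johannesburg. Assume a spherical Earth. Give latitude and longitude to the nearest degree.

≈ lat 25°, lon 20°

Write both endpoints as unit vectors p₁, p₂ with components (cos φ cos λ, cos φ sin λ, sin φ).
The central angle between the endpoints is δ = arccos(p₁·p₂) ≈ 1.392 rad (79.7°).
Interpolate at f = 0.35 with slerp weights a = sin((1−f)δ)/sin δ ≈ 0.799, b = sin(fδ)/sin δ ≈ 0.476.
p = a·p₁ + b·p₂ ≈ (0.850, 0.313, 0.424); φ = arcsin(p_z) ≈ 25.08°, λ = atan2(p_y, p_x) ≈ 20.22°.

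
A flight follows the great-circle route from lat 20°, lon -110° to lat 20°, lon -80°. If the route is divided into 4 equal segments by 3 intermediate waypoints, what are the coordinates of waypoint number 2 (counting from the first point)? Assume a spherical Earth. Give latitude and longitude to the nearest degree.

Convert each endpoint to a unit vector on the sphere (x = cos φ cos λ, y = cos φ sin λ, z = sin φ).
The central angle between the endpoints is δ = arccos(p₁·p₂) ≈ 0.491 rad (28.2°).
Interpolate at f = 2/4 with slerp weights a = sin((1−f)δ)/sin δ ≈ 0.515, b = sin(fδ)/sin δ ≈ 0.515.
p = a·p₁ + b·p₂ ≈ (-0.082, -0.932, 0.353); φ = arcsin(p_z) ≈ 20.65°, λ = atan2(p_y, p_x) ≈ -95.00°.

≈ lat 21°, lon -95°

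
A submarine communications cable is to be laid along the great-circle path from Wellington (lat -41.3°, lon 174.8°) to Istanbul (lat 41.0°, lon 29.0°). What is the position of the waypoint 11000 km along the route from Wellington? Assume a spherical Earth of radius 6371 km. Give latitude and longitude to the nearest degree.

Convert each endpoint to a unit vector on the sphere (x = cos φ cos λ, y = cos φ sin λ, z = sin φ).
The central angle between the endpoints is δ = arccos(p₁·p₂) ≈ 2.695 rad (154.4°). The total great-circle distance is δ·R ≈ 2.695 × 6371 ≈ 17170 km, so the target fraction is f = 11000/17170 ≈ 0.641.
Interpolate at f ≈ 0.641 with slerp weights a = sin((1−f)δ)/sin δ ≈ 1.908, b = sin(fδ)/sin δ ≈ 2.288.
p = a·p₁ + b·p₂ ≈ (0.082, 0.967, 0.241); φ = arcsin(p_z) ≈ 13.97°, λ = atan2(p_y, p_x) ≈ 85.13°.

≈ lat 14°, lon 85°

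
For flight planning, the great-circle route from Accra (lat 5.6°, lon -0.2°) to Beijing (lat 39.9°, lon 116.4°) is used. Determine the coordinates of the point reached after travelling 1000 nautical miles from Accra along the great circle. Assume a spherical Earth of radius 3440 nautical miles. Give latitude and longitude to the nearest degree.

≈ lat 17°, lon 12°

Write both endpoints as unit vectors p₁, p₂ with components (cos φ cos λ, cos φ sin λ, sin φ).
The central angle between the endpoints is δ = arccos(p₁·p₂) ≈ 1.854 rad (106.2°). The total great-circle distance is δ·R ≈ 1.854 × 3440 ≈ 6377 nmi, so the target fraction is f = 1000/6377 ≈ 0.157.
Interpolate at f ≈ 0.157 with slerp weights a = sin((1−f)δ)/sin δ ≈ 1.041, b = sin(fδ)/sin δ ≈ 0.298.
p = a·p₁ + b·p₂ ≈ (0.935, 0.201, 0.293); φ = arcsin(p_z) ≈ 17.04°, λ = atan2(p_y, p_x) ≈ 12.17°.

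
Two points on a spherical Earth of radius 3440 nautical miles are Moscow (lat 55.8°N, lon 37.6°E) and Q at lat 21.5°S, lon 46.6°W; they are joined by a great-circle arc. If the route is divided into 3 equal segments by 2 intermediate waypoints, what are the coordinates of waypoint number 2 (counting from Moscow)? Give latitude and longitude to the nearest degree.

≈ lat 8°N, lon 27°W

Write both endpoints as unit vectors p₁, p₂ with components (cos φ cos λ, cos φ sin λ, sin φ).
The central angle between the endpoints is δ = arccos(p₁·p₂) ≈ 1.824 rad (104.5°).
Interpolate at f = 2/3 with slerp weights a = sin((1−f)δ)/sin δ ≈ 0.590, b = sin(fδ)/sin δ ≈ 0.968.
p = a·p₁ + b·p₂ ≈ (0.882, -0.452, 0.133); φ = arcsin(p_z) ≈ 7.64°, λ = atan2(p_y, p_x) ≈ -27.16°.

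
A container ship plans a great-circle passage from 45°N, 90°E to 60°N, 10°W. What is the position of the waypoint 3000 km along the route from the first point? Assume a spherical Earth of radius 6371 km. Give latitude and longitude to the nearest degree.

Convert each endpoint to a unit vector on the sphere (x = cos φ cos λ, y = cos φ sin λ, z = sin φ).
The central angle between the endpoints is δ = arccos(p₁·p₂) ≈ 0.987 rad (56.6°). The total great-circle distance is δ·R ≈ 0.987 × 6371 ≈ 6290 km, so the target fraction is f = 3000/6290 ≈ 0.477.
Interpolate at f ≈ 0.477 with slerp weights a = sin((1−f)δ)/sin δ ≈ 0.592, b = sin(fδ)/sin δ ≈ 0.544.
p = a·p₁ + b·p₂ ≈ (0.268, 0.371, 0.889); φ = arcsin(p_z) ≈ 62.77°, λ = atan2(p_y, p_x) ≈ 54.20°.

≈ 63°N, 54°E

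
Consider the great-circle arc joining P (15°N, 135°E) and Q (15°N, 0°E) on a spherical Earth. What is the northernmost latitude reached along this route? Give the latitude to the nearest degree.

The great circle lies in the plane with unit normal n̂ = (p₁ × p₂)/|p₁ × p₂|.
Here n̂_z ≈ -0.819; the vertex latitude is φ_max = arccos|n̂_z| ≈ 35.0°.
Check via Clairaut: cos φ_max = |cos φ₁| · sin C = cos(15.0°)·sin(58.0°) ≈ 0.819, again giving ≈ 35.0°.

≈ 35°N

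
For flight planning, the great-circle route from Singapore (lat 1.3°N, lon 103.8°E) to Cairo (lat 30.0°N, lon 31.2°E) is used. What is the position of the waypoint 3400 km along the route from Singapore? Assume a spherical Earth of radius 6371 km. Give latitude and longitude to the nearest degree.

≈ lat 16°N, lon 77°E

From cos δ = sin φ₁ sin φ₂ + cos φ₁ cos φ₂ cos Δλ, the central angle is δ ≈ 1.297 rad (74.3°). The total great-circle distance is δ·R ≈ 1.297 × 6371 ≈ 8264 km, so the target fraction is f = 3400/8264 ≈ 0.411.
Interpolate at f ≈ 0.411 with slerp weights a = sin((1−f)δ)/sin δ ≈ 0.718, b = sin(fδ)/sin δ ≈ 0.528.
p = a·p₁ + b·p₂ ≈ (0.220, 0.934, 0.280); φ = arcsin(p_z) ≈ 16.29°, λ = atan2(p_y, p_x) ≈ 76.74°.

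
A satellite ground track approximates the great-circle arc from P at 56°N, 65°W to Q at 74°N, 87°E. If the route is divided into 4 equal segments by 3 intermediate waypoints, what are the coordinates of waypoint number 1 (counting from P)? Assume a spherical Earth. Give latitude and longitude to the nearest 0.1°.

Convert each endpoint to a unit vector on the sphere (x = cos φ cos λ, y = cos φ sin λ, z = sin φ).
The central angle between the endpoints is δ = arccos(p₁·p₂) ≈ 0.849 rad (48.6°).
Interpolate at f = 1/4 with slerp weights a = sin((1−f)δ)/sin δ ≈ 0.792, b = sin(fδ)/sin δ ≈ 0.281.
p = a·p₁ + b·p₂ ≈ (0.191, -0.324, 0.926); φ = arcsin(p_z) ≈ 67.89°, λ = atan2(p_y, p_x) ≈ -59.46°.

≈ 67.9°N, 59.5°W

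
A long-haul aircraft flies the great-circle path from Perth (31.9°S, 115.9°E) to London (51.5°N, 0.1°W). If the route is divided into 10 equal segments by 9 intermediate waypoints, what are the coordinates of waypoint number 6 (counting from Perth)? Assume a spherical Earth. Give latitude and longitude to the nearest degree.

≈ 27°N, 62°E

Convert each endpoint to a unit vector on the sphere (x = cos φ cos λ, y = cos φ sin λ, z = sin φ).
The central angle between the endpoints is δ = arccos(p₁·p₂) ≈ 2.272 rad (130.2°).
Interpolate at f = 6/10 with slerp weights a = sin((1−f)δ)/sin δ ≈ 1.032, b = sin(fδ)/sin δ ≈ 1.281.
p = a·p₁ + b·p₂ ≈ (0.414, 0.787, 0.457); φ = arcsin(p_z) ≈ 27.18°, λ = atan2(p_y, p_x) ≈ 62.23°.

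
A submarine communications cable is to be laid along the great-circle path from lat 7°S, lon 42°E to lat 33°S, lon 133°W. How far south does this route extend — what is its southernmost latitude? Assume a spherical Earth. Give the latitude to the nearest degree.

The great circle lies in the plane with unit normal n̂ = (p₁ × p₂)/|p₁ × p₂|.
Here n̂_z ≈ -0.112; the vertex latitude is φ_max = arccos|n̂_z| ≈ 83.6°.
Check via Clairaut: cos φ_max = |cos φ₁| · sin C = cos(7.0°)·sin(173.5°) ≈ 0.112, again giving ≈ 83.6°.

≈ 84°S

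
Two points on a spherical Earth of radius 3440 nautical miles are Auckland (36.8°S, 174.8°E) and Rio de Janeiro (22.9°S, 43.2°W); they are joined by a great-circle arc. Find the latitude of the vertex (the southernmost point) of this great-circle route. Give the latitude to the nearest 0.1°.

≈ 61.0°S

The great circle lies in the plane with unit normal n̂ = (p₁ × p₂)/|p₁ × p₂|.
Here n̂_z ≈ +0.484; the vertex latitude is φ_max = arccos|n̂_z| ≈ 61.0°.
Check via Clairaut: cos φ_max = |cos φ₁| · sin C = cos(36.8°)·sin(142.8°) ≈ 0.484, again giving ≈ 61.0°.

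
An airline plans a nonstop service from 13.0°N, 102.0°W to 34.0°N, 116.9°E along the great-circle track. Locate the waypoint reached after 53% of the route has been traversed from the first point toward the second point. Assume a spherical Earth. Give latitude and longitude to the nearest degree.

The haversine formula gives a central angle δ ≈ 2.098 rad (120.2°) between the endpoints.
Interpolate at f = 0.53 with slerp weights a = sin((1−f)δ)/sin δ ≈ 0.965, b = sin(fδ)/sin δ ≈ 1.037.
p = a·p₁ + b·p₂ ≈ (-0.584, -0.153, 0.797); φ = arcsin(p_z) ≈ 52.84°, λ = atan2(p_y, p_x) ≈ -165.37°.

≈ 53°N, 165°W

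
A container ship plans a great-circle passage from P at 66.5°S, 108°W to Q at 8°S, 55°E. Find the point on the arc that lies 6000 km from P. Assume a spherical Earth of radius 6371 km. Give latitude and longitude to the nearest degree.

≈ 58°S, 45°E

Write both endpoints as unit vectors p₁, p₂ with components (cos φ cos λ, cos φ sin λ, sin φ).
The central angle between the endpoints is δ = arccos(p₁·p₂) ≈ 1.823 rad (104.5°). The total great-circle distance is δ·R ≈ 1.823 × 6371 ≈ 11617 km, so the target fraction is f = 6000/11617 ≈ 0.516.
Interpolate at f ≈ 0.516 with slerp weights a = sin((1−f)δ)/sin δ ≈ 0.797, b = sin(fδ)/sin δ ≈ 0.835.
p = a·p₁ + b·p₂ ≈ (0.376, 0.375, -0.847); φ = arcsin(p_z) ≈ -57.91°, λ = atan2(p_y, p_x) ≈ 44.92°.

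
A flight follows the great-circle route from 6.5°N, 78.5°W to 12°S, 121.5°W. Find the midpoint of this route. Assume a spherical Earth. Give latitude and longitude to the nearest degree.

≈ 3°S, 100°W

Write both endpoints as unit vectors p₁, p₂ with components (cos φ cos λ, cos φ sin λ, sin φ).
The central angle between the endpoints is δ = arccos(p₁·p₂) ≈ 0.813 rad (46.6°).
Interpolate at f = 1/2 with slerp weights a = sin((1−f)δ)/sin δ ≈ 0.544, b = sin(fδ)/sin δ ≈ 0.544.
p = a·p₁ + b·p₂ ≈ (-0.170, -0.984, -0.052); φ = arcsin(p_z) ≈ -2.96°, λ = atan2(p_y, p_x) ≈ -99.82°.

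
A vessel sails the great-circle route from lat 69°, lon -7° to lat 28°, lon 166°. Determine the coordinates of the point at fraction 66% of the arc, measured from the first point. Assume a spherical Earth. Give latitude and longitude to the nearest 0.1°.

Write both endpoints as unit vectors p₁, p₂ with components (cos φ cos λ, cos φ sin λ, sin φ).
The central angle between the endpoints is δ = arccos(p₁·p₂) ≈ 1.446 rad (82.9°).
Interpolate at f = 0.66 with slerp weights a = sin((1−f)δ)/sin δ ≈ 0.476, b = sin(fδ)/sin δ ≈ 0.822.
p = a·p₁ + b·p₂ ≈ (-0.535, 0.155, 0.830); φ = arcsin(p_z) ≈ 56.13°, λ = atan2(p_y, p_x) ≈ 163.86°.

≈ lat 56.1°, lon 163.9°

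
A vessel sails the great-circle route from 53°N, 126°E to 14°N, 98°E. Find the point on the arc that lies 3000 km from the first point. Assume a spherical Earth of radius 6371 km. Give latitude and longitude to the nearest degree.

≈ 30°N, 106°E

Convert each endpoint to a unit vector on the sphere (x = cos φ cos λ, y = cos φ sin λ, z = sin φ).
The central angle between the endpoints is δ = arccos(p₁·p₂) ≈ 0.783 rad (44.9°). The total great-circle distance is δ·R ≈ 0.783 × 6371 ≈ 4989 km, so the target fraction is f = 3000/4989 ≈ 0.601.
Interpolate at f ≈ 0.601 with slerp weights a = sin((1−f)δ)/sin δ ≈ 0.435, b = sin(fδ)/sin δ ≈ 0.643.
p = a·p₁ + b·p₂ ≈ (-0.241, 0.830, 0.503); φ = arcsin(p_z) ≈ 30.22°, λ = atan2(p_y, p_x) ≈ 106.18°.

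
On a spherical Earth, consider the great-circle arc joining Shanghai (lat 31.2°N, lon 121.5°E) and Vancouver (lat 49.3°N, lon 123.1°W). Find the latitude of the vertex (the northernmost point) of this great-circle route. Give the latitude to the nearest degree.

The great circle lies in the plane with unit normal n̂ = (p₁ × p₂)/|p₁ × p₂|.
Here n̂_z ≈ +0.510; the vertex latitude is φ_max = arccos|n̂_z| ≈ 59.3°.
Check via Clairaut: cos φ_max = |cos φ₁| · sin C = cos(31.2°)·sin(36.6°) ≈ 0.510, again giving ≈ 59.3°.

≈ 59°N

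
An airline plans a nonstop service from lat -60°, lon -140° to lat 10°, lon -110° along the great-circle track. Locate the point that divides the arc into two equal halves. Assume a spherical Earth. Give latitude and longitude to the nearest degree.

Convert each endpoint to a unit vector on the sphere (x = cos φ cos λ, y = cos φ sin λ, z = sin φ).
The central angle between the endpoints is δ = arccos(p₁·p₂) ≈ 1.291 rad (74.0°).
Interpolate at f = 1/2 with slerp weights a = sin((1−f)δ)/sin δ ≈ 0.626, b = sin(fδ)/sin δ ≈ 0.626.
p = a·p₁ + b·p₂ ≈ (-0.451, -0.780, -0.433); φ = arcsin(p_z) ≈ -25.68°, λ = atan2(p_y, p_x) ≈ -120.00°.

≈ lat -26°, lon -120°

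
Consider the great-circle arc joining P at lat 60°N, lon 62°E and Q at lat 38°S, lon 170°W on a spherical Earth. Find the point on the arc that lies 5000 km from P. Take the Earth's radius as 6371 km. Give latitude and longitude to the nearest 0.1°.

≈ lat 42.5°N, lon 132.6°E

Convert each endpoint to a unit vector on the sphere (x = cos φ cos λ, y = cos φ sin λ, z = sin φ).
The central angle between the endpoints is δ = arccos(p₁·p₂) ≈ 2.459 rad (140.9°). The total great-circle distance is δ·R ≈ 2.459 × 6371 ≈ 15664 km, so the target fraction is f = 5000/15664 ≈ 0.319.
Interpolate at f ≈ 0.319 with slerp weights a = sin((1−f)δ)/sin δ ≈ 1.576, b = sin(fδ)/sin δ ≈ 1.120.
p = a·p₁ + b·p₂ ≈ (-0.499, 0.543, 0.676); φ = arcsin(p_z) ≈ 42.50°, λ = atan2(p_y, p_x) ≈ 132.60°.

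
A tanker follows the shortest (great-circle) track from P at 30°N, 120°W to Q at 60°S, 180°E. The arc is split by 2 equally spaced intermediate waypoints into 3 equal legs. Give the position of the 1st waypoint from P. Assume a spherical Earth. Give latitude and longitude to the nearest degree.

The haversine formula gives a central angle δ ≈ 1.789 rad (102.5°) between the endpoints.
Interpolate at f = 1/3 with slerp weights a = sin((1−f)δ)/sin δ ≈ 0.952, b = sin(fδ)/sin δ ≈ 0.575.
p = a·p₁ + b·p₂ ≈ (-0.700, -0.714, -0.022); φ = arcsin(p_z) ≈ -1.27°, λ = atan2(p_y, p_x) ≈ -134.43°.

≈ 1°S, 134°W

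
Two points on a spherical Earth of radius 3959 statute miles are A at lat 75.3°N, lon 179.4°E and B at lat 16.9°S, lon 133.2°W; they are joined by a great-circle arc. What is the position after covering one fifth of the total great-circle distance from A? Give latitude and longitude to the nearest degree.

≈ lat 59°N, lon 154°W

Convert each endpoint to a unit vector on the sphere (x = cos φ cos λ, y = cos φ sin λ, z = sin φ).
The central angle between the endpoints is δ = arccos(p₁·p₂) ≈ 1.688 rad (96.7°).
Interpolate at f = 1/5 with slerp weights a = sin((1−f)δ)/sin δ ≈ 0.983, b = sin(fδ)/sin δ ≈ 0.333.
p = a·p₁ + b·p₂ ≈ (-0.468, -0.230, 0.853); φ = arcsin(p_z) ≈ 58.59°, λ = atan2(p_y, p_x) ≈ -153.82°.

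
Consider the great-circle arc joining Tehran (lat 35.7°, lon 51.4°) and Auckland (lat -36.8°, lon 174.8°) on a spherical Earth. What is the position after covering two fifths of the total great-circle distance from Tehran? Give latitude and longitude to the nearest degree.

≈ lat 7°, lon 102°

Convert each endpoint to a unit vector on the sphere (x = cos φ cos λ, y = cos φ sin λ, z = sin φ).
The central angle between the endpoints is δ = arccos(p₁·p₂) ≈ 2.357 rad (135.0°).
Interpolate at f = 2/5 with slerp weights a = sin((1−f)δ)/sin δ ≈ 1.398, b = sin(fδ)/sin δ ≈ 1.145.
p = a·p₁ + b·p₂ ≈ (-0.205, 0.970, 0.130); φ = arcsin(p_z) ≈ 7.45°, λ = atan2(p_y, p_x) ≈ 101.93°.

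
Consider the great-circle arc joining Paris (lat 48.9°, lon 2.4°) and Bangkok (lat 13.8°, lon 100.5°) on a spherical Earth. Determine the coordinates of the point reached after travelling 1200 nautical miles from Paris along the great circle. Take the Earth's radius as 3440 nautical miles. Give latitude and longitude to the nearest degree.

≈ lat 50°, lon 33°

From cos δ = sin φ₁ sin φ₂ + cos φ₁ cos φ₂ cos Δλ, the central angle is δ ≈ 1.481 rad (84.8°). The total great-circle distance is δ·R ≈ 1.481 × 3440 ≈ 5094 nmi, so the target fraction is f = 1200/5094 ≈ 0.236.
Interpolate at f ≈ 0.236 with slerp weights a = sin((1−f)δ)/sin δ ≈ 0.909, b = sin(fδ)/sin δ ≈ 0.343.
p = a·p₁ + b·p₂ ≈ (0.536, 0.353, 0.767); φ = arcsin(p_z) ≈ 50.07°, λ = atan2(p_y, p_x) ≈ 33.33°.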